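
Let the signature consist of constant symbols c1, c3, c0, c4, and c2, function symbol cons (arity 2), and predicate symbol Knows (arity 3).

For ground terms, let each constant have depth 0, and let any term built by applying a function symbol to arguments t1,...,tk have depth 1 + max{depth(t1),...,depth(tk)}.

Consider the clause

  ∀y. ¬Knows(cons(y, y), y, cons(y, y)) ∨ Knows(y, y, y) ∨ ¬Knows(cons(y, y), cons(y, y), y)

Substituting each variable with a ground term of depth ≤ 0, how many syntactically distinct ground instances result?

5

Ground terms of depth ≤ 0:
  Let N_k count ground terms of depth at most k. Each non-constant term of depth ≤ k is some function symbol applied to depth-≤(k−1) arguments, giving N_k = 5 + N_{k-1}^2.
  N_0 = 5
  Explicitly: c1, c3, c0, c4, c2.
So there are 5 ground terms available for substitution.
The clause has 1 distinct variable (y), which appears in the body. In the free term algebra distinct substitutions yield syntactically distinct ground instances.
Number of ground instances = 5.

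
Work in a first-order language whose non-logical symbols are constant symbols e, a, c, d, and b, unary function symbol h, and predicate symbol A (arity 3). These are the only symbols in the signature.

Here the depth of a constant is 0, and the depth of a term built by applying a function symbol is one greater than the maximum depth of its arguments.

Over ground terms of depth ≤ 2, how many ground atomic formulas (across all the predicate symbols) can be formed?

First count ground terms of depth ≤ 2.
Let N_k = |{terms of depth ≤ k}|. Then N_0 = 5 and N_k = 5 + N_{k-1} for k ≥ 1 (one summand per function symbol, arity giving the exponent).
N_0 = 5
N_1 = 5 + 5 = 10
N_2 = 5 + 10 = 15
So |H| = 15.
Each predicate of arity r yields |H|^r ground atoms (one per choice of an r-tuple from H):
  A: 15^3 = 3375
Total ground atoms: 3375.

3375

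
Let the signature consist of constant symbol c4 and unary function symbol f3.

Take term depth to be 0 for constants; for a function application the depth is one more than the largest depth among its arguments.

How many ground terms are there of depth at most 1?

Count level by level. With function symbols f3/1, the terms of depth ≤ k are the 1 constant together with each function applied to depth-≤(k−1) tuples, so N_k = 1 + N_{k-1}.
N_0 = 1
N_1 = 1 + 1 = 2
Explicitly: c4, f3(c4).

2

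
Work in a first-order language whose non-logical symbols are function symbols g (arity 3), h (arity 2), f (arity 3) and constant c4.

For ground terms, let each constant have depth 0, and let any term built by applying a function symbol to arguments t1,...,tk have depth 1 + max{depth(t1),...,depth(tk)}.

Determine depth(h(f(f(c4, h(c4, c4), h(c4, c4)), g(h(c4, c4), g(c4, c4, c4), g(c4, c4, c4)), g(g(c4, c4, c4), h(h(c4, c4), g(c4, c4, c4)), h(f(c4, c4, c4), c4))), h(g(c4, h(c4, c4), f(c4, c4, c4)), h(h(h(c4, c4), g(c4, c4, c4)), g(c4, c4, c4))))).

depth(h(c4, c4)) = 1 + max(0, 0) = 1
depth(f(c4, h(c4, c4), h(c4, c4))) = 1 + max(0, 1, 1) = 2
depth(g(c4, c4, c4)) = 1 + max(0, 0, 0) = 1
depth(g(h(c4, c4), g(c4, c4, c4), g(c4, c4, c4))) = 1 + max(1, 1, 1) = 2
depth(h(h(c4, c4), g(c4, c4, c4))) = 1 + max(1, 1) = 2
depth(f(c4, c4, c4)) = 1 + max(0, 0, 0) = 1
depth(h(f(c4, c4, c4), c4)) = 1 + max(1, 0) = 2
depth(g(g(c4, c4, c4), h(h(c4, c4), g(c4, c4, c4)), h(f(c4, c4, c4), c4))) = 1 + max(1, 2, 2) = 3
depth(f(f(c4, h(c4, c4), h(c4, c4)), g(h(c4, c4), g(c4, c4, c4), g(c4, c4, c4)), g(g(c4, c4, c4), h(h(c4, c4), g(c4, c4, c4)), h(f(c4, c4, c4), c4)))) = 1 + max(2, 2, 3) = 4
depth(g(c4, h(c4, c4), f(c4, c4, c4))) = 1 + max(0, 1, 1) = 2
depth(h(h(h(c4, c4), g(c4, c4, c4)), g(c4, c4, c4))) = 1 + max(2, 1) = 3
depth(h(g(c4, h(c4, c4), f(c4, c4, c4)), h(h(h(c4, c4), g(c4, c4, c4)), g(c4, c4, c4)))) = 1 + max(2, 3) = 4
depth(h(f(f(c4, h(c4, c4), h(c4, c4)), g(h(c4, c4), g(c4, c4, c4), g(c4, c4, c4)), g(g(c4, c4, c4), h(h(c4, c4), g(c4, c4, c4)), h(f(c4, c4, c4), c4))), h(g(c4, h(c4, c4), f(c4, c4, c4)), h(h(h(c4, c4), g(c4, c4, c4)), g(c4, c4, c4))))) = 1 + max(4, 4) = 5

5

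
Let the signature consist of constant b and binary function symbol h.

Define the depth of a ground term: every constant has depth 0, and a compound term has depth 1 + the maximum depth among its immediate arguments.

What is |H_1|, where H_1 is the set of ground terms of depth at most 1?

2

Count level by level. With function symbols h/2, the terms of depth ≤ k are the 1 constant together with each function applied to depth-≤(k−1) tuples, so N_k = 1 + N_{k-1}^2.
N_0 = 1
N_1 = 1 + 1^2 = 2
Explicitly: b, h(b, b).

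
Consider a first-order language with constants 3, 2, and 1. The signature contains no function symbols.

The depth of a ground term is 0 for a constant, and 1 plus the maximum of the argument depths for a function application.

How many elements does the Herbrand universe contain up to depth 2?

3

With no function symbols every ground term is a constant, so there are exactly 3 ground terms at every depth bound.
N_0 = 3
N_1 = 3
N_2 = 3
Explicitly: 3, 2, 1.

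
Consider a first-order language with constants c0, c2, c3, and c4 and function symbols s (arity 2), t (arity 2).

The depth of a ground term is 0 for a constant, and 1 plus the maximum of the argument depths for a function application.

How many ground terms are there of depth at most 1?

Write N_k for the number of ground terms of depth ≤ k. A term of depth ≤ k is either a constant or a function symbol applied to arguments of depth ≤ k−1, so N_k = 4 + N_{k-1}^2 + N_{k-1}^2.
N_0 = 4
N_1 = 4 + 4^2 + 4^2 = 36

36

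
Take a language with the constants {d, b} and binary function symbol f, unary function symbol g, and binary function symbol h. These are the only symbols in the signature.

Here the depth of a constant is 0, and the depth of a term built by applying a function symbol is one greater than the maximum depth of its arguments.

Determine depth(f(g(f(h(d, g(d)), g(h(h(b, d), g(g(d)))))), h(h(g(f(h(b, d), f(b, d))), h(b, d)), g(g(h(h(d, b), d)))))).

depth(g(d)) = 1 + depth(d) = 1 + 0 = 1
depth(h(d, g(d))) = 1 + max(0, 1) = 2
depth(h(b, d)) = 1 + max(0, 0) = 1
depth(g(g(d))) = 1 + depth(g(d)) = 1 + 1 = 2
depth(h(h(b, d), g(g(d)))) = 1 + max(1, 2) = 3
depth(g(h(h(b, d), g(g(d))))) = 1 + depth(h(h(b, d), g(g(d)))) = 1 + 3 = 4
depth(f(h(d, g(d)), g(h(h(b, d), g(g(d)))))) = 1 + max(2, 4) = 5
depth(g(f(h(d, g(d)), g(h(h(b, d), g(g(d))))))) = 1 + depth(f(h(d, g(d)), g(h(h(b, d), g(g(d)))))) = 1 + 5 = 6
depth(f(b, d)) = 1 + max(0, 0) = 1
depth(f(h(b, d), f(b, d))) = 1 + max(1, 1) = 2
depth(g(f(h(b, d), f(b, d)))) = 1 + depth(f(h(b, d), f(b, d))) = 1 + 2 = 3
depth(h(g(f(h(b, d), f(b, d))), h(b, d))) = 1 + max(3, 1) = 4
depth(h(d, b)) = 1 + max(0, 0) = 1
depth(h(h(d, b), d)) = 1 + max(1, 0) = 2
depth(g(h(h(d, b), d))) = 1 + depth(h(h(d, b), d)) = 1 + 2 = 3
depth(g(g(h(h(d, b), d)))) = 1 + depth(g(h(h(d, b), d))) = 1 + 3 = 4
depth(h(h(g(f(h(b, d), f(b, d))), h(b, d)), g(g(h(h(d, b), d))))) = 1 + max(4, 4) = 5
depth(f(g(f(h(d, g(d)), g(h(h(b, d), g(g(d)))))), h(h(g(f(h(b, d), f(b, d))), h(b, d)), g(g(h(h(d, b), d)))))) = 1 + max(6, 5) = 7

7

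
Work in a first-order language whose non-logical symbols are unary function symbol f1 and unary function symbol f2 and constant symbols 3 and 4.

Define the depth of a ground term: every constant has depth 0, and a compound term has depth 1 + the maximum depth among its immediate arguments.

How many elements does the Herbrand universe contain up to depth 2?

14

Let N_k count ground terms of depth at most k. Each non-constant term of depth ≤ k is some function symbol applied to depth-≤(k−1) arguments, giving N_k = 2 + N_{k-1} + N_{k-1}.
N_0 = 2
N_1 = 2 + 2 + 2 = 6
N_2 = 2 + 6 + 6 = 14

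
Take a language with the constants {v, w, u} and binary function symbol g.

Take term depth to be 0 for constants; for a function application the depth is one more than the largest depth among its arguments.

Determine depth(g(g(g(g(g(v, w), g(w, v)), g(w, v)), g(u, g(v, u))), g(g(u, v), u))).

5

depth(g(v, w)) = 1 + max(0, 0) = 1
depth(g(w, v)) = 1 + max(0, 0) = 1
depth(g(g(v, w), g(w, v))) = 1 + max(1, 1) = 2
depth(g(g(g(v, w), g(w, v)), g(w, v))) = 1 + max(2, 1) = 3
depth(g(v, u)) = 1 + max(0, 0) = 1
depth(g(u, g(v, u))) = 1 + max(0, 1) = 2
depth(g(g(g(g(v, w), g(w, v)), g(w, v)), g(u, g(v, u)))) = 1 + max(3, 2) = 4
depth(g(u, v)) = 1 + max(0, 0) = 1
depth(g(g(u, v), u)) = 1 + max(1, 0) = 2
depth(g(g(g(g(g(v, w), g(w, v)), g(w, v)), g(u, g(v, u))), g(g(u, v), u))) = 1 + max(4, 2) = 5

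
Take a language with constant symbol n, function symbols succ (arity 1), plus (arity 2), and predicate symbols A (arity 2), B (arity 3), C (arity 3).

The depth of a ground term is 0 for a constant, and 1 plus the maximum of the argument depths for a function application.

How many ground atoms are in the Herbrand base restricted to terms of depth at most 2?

4563

First count ground terms of depth ≤ 2.
Let N_k = |{terms of depth ≤ k}|. Then N_0 = 1 and N_k = 1 + N_{k-1} + N_{k-1}^2 for k ≥ 1 (one summand per function symbol, arity giving the exponent).
N_0 = 1
N_1 = 1 + 1 + 1^2 = 3
N_2 = 1 + 3 + 3^2 = 13
So |H| = 13.
For each predicate symbol, the number of ground atoms is |H| raised to its arity; summing:
  A: 13^2 = 169;  B: 13^3 = 2197;  C: 13^3 = 2197
Total ground atoms: 169 + 2197 + 2197 = 4563.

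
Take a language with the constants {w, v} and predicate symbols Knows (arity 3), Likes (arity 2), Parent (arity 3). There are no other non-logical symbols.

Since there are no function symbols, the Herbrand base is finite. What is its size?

20

With no function symbols, the Herbrand universe is just the 2 constants.
Ground atoms per predicate: Knows: 2^3 = 8, Likes: 2^2 = 4, Parent: 2^3 = 8.
Herbrand base size = 8 + 4 + 8 = 20.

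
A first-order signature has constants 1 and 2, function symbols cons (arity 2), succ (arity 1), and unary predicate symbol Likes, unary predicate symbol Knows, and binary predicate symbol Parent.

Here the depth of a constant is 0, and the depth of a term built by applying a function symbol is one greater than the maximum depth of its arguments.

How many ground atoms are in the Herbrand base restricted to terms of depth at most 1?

First count ground terms of depth ≤ 1.
Write N_k for the number of ground terms of depth ≤ k. A term of depth ≤ k is either a constant or a function symbol applied to arguments of depth ≤ k−1, so N_k = 2 + N_{k-1}^2 + N_{k-1}.
N_0 = 2
N_1 = 2 + 2^2 + 2 = 8
So |H| = 8.
For each predicate symbol, the number of ground atoms is |H| raised to its arity; summing:
  Likes: 8;  Knows: 8;  Parent: 8^2 = 64
Total ground atoms: 8 + 8 + 64 = 80.

80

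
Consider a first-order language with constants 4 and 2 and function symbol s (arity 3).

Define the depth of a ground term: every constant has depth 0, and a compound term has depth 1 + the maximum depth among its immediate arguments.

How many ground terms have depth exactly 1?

Let N_k count ground terms of depth at most k. Each non-constant term of depth ≤ k is some function symbol applied to depth-≤(k−1) arguments, giving N_k = 2 + N_{k-1}^3.
N_0 = 2
N_1 = 2 + 2^3 = 10
Terms of depth exactly 1: N_1 − N_0 = 10 − 2 = 8.

8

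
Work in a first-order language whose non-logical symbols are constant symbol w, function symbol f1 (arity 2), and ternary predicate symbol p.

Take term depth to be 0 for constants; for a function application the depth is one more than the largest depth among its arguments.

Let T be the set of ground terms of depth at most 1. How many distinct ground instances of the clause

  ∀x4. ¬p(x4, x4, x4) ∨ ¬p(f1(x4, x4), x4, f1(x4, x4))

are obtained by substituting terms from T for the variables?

2

Ground terms of depth ≤ 1:
  Let N_k count ground terms of depth at most k. Each non-constant term of depth ≤ k is some function symbol applied to depth-≤(k−1) arguments, giving N_k = 1 + N_{k-1}^2.
  N_0 = 1
  N_1 = 1 + 1^2 = 2
So there are 2 ground terms available for substitution.
The clause has 1 distinct variable (x4), which appears in the body. In the free term algebra distinct substitutions yield syntactically distinct ground instances.
Number of ground instances = 2.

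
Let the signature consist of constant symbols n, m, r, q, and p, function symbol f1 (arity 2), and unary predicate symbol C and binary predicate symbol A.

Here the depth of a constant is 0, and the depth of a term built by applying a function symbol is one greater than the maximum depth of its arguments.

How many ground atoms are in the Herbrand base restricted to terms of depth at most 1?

930

First count ground terms of depth ≤ 1.
Count level by level. With function symbols f1/2, the terms of depth ≤ k are the 5 constants together with each function applied to depth-≤(k−1) tuples, so N_k = 5 + N_{k-1}^2.
N_0 = 5
N_1 = 5 + 5^2 = 30
So |H| = 30.
A ground atom is a predicate applied to a tuple of terms from H, so the count is the sum over predicates of |H|^arity:
  C: 30;  A: 30^2 = 900
Total ground atoms: 30 + 900 = 930.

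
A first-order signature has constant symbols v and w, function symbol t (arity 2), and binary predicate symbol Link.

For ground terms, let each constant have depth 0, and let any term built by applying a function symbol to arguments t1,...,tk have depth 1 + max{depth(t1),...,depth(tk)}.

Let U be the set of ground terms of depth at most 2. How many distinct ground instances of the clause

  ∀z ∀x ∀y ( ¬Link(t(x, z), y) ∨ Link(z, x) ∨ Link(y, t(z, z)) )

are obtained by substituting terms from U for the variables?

Ground terms of depth ≤ 2:
  Let N_k count ground terms of depth at most k. Each non-constant term of depth ≤ k is some function symbol applied to depth-≤(k−1) arguments, giving N_k = 2 + N_{k-1}^2.
  N_0 = 2
  N_1 = 2 + 2^2 = 6
  N_2 = 2 + 6^2 = 38
So there are 38 ground terms available for substitution.
There are 3 variables to instantiate (z, x, y), each occurring in at least one literal, so different choices give different ground instances.
Number of ground instances = 38^3 = 54872.

54872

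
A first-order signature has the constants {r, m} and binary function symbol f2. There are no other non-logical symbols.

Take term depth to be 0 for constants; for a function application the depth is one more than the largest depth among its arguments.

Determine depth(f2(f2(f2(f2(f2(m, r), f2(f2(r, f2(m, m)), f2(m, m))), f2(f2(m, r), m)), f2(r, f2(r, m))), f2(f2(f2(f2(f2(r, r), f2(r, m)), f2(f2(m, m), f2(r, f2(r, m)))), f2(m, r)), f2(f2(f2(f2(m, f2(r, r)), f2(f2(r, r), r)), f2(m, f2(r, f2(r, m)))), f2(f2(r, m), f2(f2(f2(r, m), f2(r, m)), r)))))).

7

depth(f2(m, r)) = 1 + max(0, 0) = 1
depth(f2(m, m)) = 1 + max(0, 0) = 1
depth(f2(r, f2(m, m))) = 1 + max(0, 1) = 2
depth(f2(f2(r, f2(m, m)), f2(m, m))) = 1 + max(2, 1) = 3
depth(f2(f2(m, r), f2(f2(r, f2(m, m)), f2(m, m)))) = 1 + max(1, 3) = 4
depth(f2(f2(m, r), m)) = 1 + max(1, 0) = 2
depth(f2(f2(f2(m, r), f2(f2(r, f2(m, m)), f2(m, m))), f2(f2(m, r), m))) = 1 + max(4, 2) = 5
depth(f2(r, m)) = 1 + max(0, 0) = 1
depth(f2(r, f2(r, m))) = 1 + max(0, 1) = 2
depth(f2(f2(f2(f2(m, r), f2(f2(r, f2(m, m)), f2(m, m))), f2(f2(m, r), m)), f2(r, f2(r, m)))) = 1 + max(5, 2) = 6
depth(f2(r, r)) = 1 + max(0, 0) = 1
depth(f2(f2(r, r), f2(r, m))) = 1 + max(1, 1) = 2
depth(f2(f2(m, m), f2(r, f2(r, m)))) = 1 + max(1, 2) = 3
depth(f2(f2(f2(r, r), f2(r, m)), f2(f2(m, m), f2(r, f2(r, m))))) = 1 + max(2, 3) = 4
depth(f2(f2(f2(f2(r, r), f2(r, m)), f2(f2(m, m), f2(r, f2(r, m)))), f2(m, r))) = 1 + max(4, 1) = 5
depth(f2(m, f2(r, r))) = 1 + max(0, 1) = 2
depth(f2(f2(r, r), r)) = 1 + max(1, 0) = 2
depth(f2(f2(m, f2(r, r)), f2(f2(r, r), r))) = 1 + max(2, 2) = 3
depth(f2(m, f2(r, f2(r, m)))) = 1 + max(0, 2) = 3
depth(f2(f2(f2(m, f2(r, r)), f2(f2(r, r), r)), f2(m, f2(r, f2(r, m))))) = 1 + max(3, 3) = 4
depth(f2(f2(r, m), f2(r, m))) = 1 + max(1, 1) = 2
depth(f2(f2(f2(r, m), f2(r, m)), r)) = 1 + max(2, 0) = 3
depth(f2(f2(r, m), f2(f2(f2(r, m), f2(r, m)), r))) = 1 + max(1, 3) = 4
depth(f2(f2(f2(f2(m, f2(r, r)), f2(f2(r, r), r)), f2(m, f2(r, f2(r, m)))), f2(f2(r, m), f2(f2(f2(r, m), f2(r, m)), r)))) = 1 + max(4, 4) = 5
depth(f2(f2(f2(f2(f2(r, r), f2(r, m)), f2(f2(m, m), f2(r, f2(r, m)))), f2(m, r)), f2(f2(f2(f2(m, f2(r, r)), f2(f2(r, r), r)), f2(m, f2(r, f2(r, m)))), f2(f2(r, m), f2(f2(f2(r, m), f2(r, m)), r))))) = 1 + max(5, 5) = 6
depth(f2(f2(f2(f2(f2(m, r), f2(f2(r, f2(m, m)), f2(m, m))), f2(f2(m, r), m)), f2(r, f2(r, m))), f2(f2(f2(f2(f2(r, r), f2(r, m)), f2(f2(m, m), f2(r, f2(r, m)))), f2(m, r)), f2(f2(f2(f2(m, f2(r, r)), f2(f2(r, r), r)), f2(m, f2(r, f2(r, m)))), f2(f2(r, m), f2(f2(f2(r, m), f2(r, m)), r)))))) = 1 + max(6, 6) = 7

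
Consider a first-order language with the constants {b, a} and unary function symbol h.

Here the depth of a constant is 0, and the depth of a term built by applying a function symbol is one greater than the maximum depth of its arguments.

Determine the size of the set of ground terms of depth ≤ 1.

Let N_k count ground terms of depth at most k. Each non-constant term of depth ≤ k is some function symbol applied to depth-≤(k−1) arguments, giving N_k = 2 + N_{k-1}.
N_0 = 2
N_1 = 2 + 2 = 4
Explicitly: b, a, h(b), h(a).

4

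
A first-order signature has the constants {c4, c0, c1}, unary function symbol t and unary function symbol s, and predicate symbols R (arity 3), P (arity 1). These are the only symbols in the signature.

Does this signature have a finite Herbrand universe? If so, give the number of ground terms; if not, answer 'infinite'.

infinite

The signature has at least one function symbol (t, arity 1) and at least one constant (c4).
Iterating t gives infinitely many distinct ground terms: c4, t(c4), t(t(c4)), ...
So the Herbrand universe is infinite.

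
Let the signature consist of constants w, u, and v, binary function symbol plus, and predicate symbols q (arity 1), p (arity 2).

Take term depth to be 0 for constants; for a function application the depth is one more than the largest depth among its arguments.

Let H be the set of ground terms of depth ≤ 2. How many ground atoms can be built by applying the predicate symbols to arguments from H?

First count ground terms of depth ≤ 2.
If N_k denotes the number of depth-≤k ground terms, the 3 constants give N_0 = 3, and each function symbol of arity r contributes N_{k-1}^r new terms at level k: N_k = 3 + N_{k-1}^2.
N_0 = 3
N_1 = 3 + 3^2 = 12
N_2 = 3 + 12^2 = 147
So |H| = 147.
A ground atom is a predicate applied to a tuple of terms from H, so the count is the sum over predicates of |H|^arity:
  q: 147;  p: 147^2 = 21609
Total ground atoms: 147 + 21609 = 21756.

21756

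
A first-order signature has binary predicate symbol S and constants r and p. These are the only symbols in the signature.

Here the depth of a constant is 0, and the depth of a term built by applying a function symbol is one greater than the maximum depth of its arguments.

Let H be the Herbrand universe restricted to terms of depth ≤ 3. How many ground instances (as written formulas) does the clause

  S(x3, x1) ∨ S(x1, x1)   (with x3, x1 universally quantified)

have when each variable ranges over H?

4

Ground terms of depth ≤ 3:
  With no function symbols every ground term is a constant, so there are exactly 2 ground terms at every depth bound.
  N_0 = 2
  N_1 = 2
  N_2 = 2
  N_3 = 2
So there are 2 ground terms available for substitution.
The body mentions every one of the 2 quantified variables; since ground terms form a free algebra, no two substitutions collapse to the same formula.
Number of ground instances = 2^2 = 4.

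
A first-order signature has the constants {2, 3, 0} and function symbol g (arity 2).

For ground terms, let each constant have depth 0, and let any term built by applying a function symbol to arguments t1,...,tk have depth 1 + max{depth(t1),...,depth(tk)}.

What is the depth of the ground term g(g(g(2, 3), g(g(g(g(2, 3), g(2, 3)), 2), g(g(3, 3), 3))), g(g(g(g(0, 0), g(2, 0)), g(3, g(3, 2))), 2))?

depth(g(2, 3)) = 1 + max(0, 0) = 1
depth(g(g(2, 3), g(2, 3))) = 1 + max(1, 1) = 2
depth(g(g(g(2, 3), g(2, 3)), 2)) = 1 + max(2, 0) = 3
depth(g(3, 3)) = 1 + max(0, 0) = 1
depth(g(g(3, 3), 3)) = 1 + max(1, 0) = 2
depth(g(g(g(g(2, 3), g(2, 3)), 2), g(g(3, 3), 3))) = 1 + max(3, 2) = 4
depth(g(g(2, 3), g(g(g(g(2, 3), g(2, 3)), 2), g(g(3, 3), 3)))) = 1 + max(1, 4) = 5
depth(g(0, 0)) = 1 + max(0, 0) = 1
depth(g(2, 0)) = 1 + max(0, 0) = 1
depth(g(g(0, 0), g(2, 0))) = 1 + max(1, 1) = 2
depth(g(3, 2)) = 1 + max(0, 0) = 1
depth(g(3, g(3, 2))) = 1 + max(0, 1) = 2
depth(g(g(g(0, 0), g(2, 0)), g(3, g(3, 2)))) = 1 + max(2, 2) = 3
depth(g(g(g(g(0, 0), g(2, 0)), g(3, g(3, 2))), 2)) = 1 + max(3, 0) = 4
depth(g(g(g(2, 3), g(g(g(g(2, 3), g(2, 3)), 2), g(g(3, 3), 3))), g(g(g(g(0, 0), g(2, 0)), g(3, g(3, 2))), 2))) = 1 + max(5, 4) = 6

6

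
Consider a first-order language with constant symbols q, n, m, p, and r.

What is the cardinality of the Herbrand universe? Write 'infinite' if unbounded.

5

There are no function symbols, so every ground term is one of the 5 constants.
The Herbrand universe is {q, n, m, p, r}, which is finite with 5 elements.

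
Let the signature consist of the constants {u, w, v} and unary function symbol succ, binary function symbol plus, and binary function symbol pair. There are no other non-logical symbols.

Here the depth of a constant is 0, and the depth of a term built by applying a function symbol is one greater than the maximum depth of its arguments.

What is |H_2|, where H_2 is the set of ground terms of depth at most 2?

1179

Write N_k for the number of ground terms of depth ≤ k. A term of depth ≤ k is either a constant or a function symbol applied to arguments of depth ≤ k−1, so N_k = 3 + N_{k-1} + N_{k-1}^2 + N_{k-1}^2.
N_0 = 3
N_1 = 3 + 3 + 3^2 + 3^2 = 24
N_2 = 3 + 24 + 24^2 + 24^2 = 1179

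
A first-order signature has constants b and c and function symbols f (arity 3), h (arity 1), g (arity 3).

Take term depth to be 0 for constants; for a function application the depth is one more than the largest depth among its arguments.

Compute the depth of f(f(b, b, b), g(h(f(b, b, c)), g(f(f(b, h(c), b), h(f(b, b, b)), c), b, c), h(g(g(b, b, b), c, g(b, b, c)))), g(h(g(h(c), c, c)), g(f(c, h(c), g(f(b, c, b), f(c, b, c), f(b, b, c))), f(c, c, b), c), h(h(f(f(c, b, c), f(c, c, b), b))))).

6

depth(f(b, b, b)) = 1 + max(0, 0, 0) = 1
depth(f(b, b, c)) = 1 + max(0, 0, 0) = 1
depth(h(f(b, b, c))) = 1 + depth(f(b, b, c)) = 1 + 1 = 2
depth(h(c)) = 1 + depth(c) = 1 + 0 = 1
depth(f(b, h(c), b)) = 1 + max(0, 1, 0) = 2
depth(h(f(b, b, b))) = 1 + depth(f(b, b, b)) = 1 + 1 = 2
depth(f(f(b, h(c), b), h(f(b, b, b)), c)) = 1 + max(2, 2, 0) = 3
depth(g(f(f(b, h(c), b), h(f(b, b, b)), c), b, c)) = 1 + max(3, 0, 0) = 4
depth(g(b, b, b)) = 1 + max(0, 0, 0) = 1
depth(g(b, b, c)) = 1 + max(0, 0, 0) = 1
depth(g(g(b, b, b), c, g(b, b, c))) = 1 + max(1, 0, 1) = 2
depth(h(g(g(b, b, b), c, g(b, b, c)))) = 1 + depth(g(g(b, b, b), c, g(b, b, c))) = 1 + 2 = 3
depth(g(h(f(b, b, c)), g(f(f(b, h(c), b), h(f(b, b, b)), c), b, c), h(g(g(b, b, b), c, g(b, b, c))))) = 1 + max(2, 4, 3) = 5
depth(g(h(c), c, c)) = 1 + max(1, 0, 0) = 2
depth(h(g(h(c), c, c))) = 1 + depth(g(h(c), c, c)) = 1 + 2 = 3
depth(f(b, c, b)) = 1 + max(0, 0, 0) = 1
depth(f(c, b, c)) = 1 + max(0, 0, 0) = 1
depth(g(f(b, c, b), f(c, b, c), f(b, b, c))) = 1 + max(1, 1, 1) = 2
depth(f(c, h(c), g(f(b, c, b), f(c, b, c), f(b, b, c)))) = 1 + max(0, 1, 2) = 3
depth(f(c, c, b)) = 1 + max(0, 0, 0) = 1
depth(g(f(c, h(c), g(f(b, c, b), f(c, b, c), f(b, b, c))), f(c, c, b), c)) = 1 + max(3, 1, 0) = 4
depth(f(f(c, b, c), f(c, c, b), b)) = 1 + max(1, 1, 0) = 2
depth(h(f(f(c, b, c), f(c, c, b), b))) = 1 + depth(f(f(c, b, c), f(c, c, b), b)) = 1 + 2 = 3
depth(h(h(f(f(c, b, c), f(c, c, b), b)))) = 1 + depth(h(f(f(c, b, c), f(c, c, b), b))) = 1 + 3 = 4
depth(g(h(g(h(c), c, c)), g(f(c, h(c), g(f(b, c, b), f(c, b, c), f(b, b, c))), f(c, c, b), c), h(h(f(f(c, b, c), f(c, c, b), b))))) = 1 + max(3, 4, 4) = 5
depth(f(f(b, b, b), g(h(f(b, b, c)), g(f(f(b, h(c), b), h(f(b, b, b)), c), b, c), h(g(g(b, b, b), c, g(b, b, c)))), g(h(g(h(c), c, c)), g(f(c, h(c), g(f(b, c, b), f(c, b, c), f(b, b, c))), f(c, c, b), c), h(h(f(f(c, b, c), f(c, c, b), b)))))) = 1 + max(1, 5, 5) = 6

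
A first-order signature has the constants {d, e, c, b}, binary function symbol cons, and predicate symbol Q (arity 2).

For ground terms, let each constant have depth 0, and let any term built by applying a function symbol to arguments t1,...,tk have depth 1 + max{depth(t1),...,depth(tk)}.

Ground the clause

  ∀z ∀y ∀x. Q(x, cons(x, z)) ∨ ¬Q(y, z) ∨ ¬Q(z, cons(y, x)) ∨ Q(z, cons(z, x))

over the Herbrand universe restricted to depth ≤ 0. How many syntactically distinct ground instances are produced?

64

Ground terms of depth ≤ 0:
  Count level by level. With function symbols cons/2, the terms of depth ≤ k are the 4 constants together with each function applied to depth-≤(k−1) tuples, so N_k = 4 + N_{k-1}^2.
  N_0 = 4
So there are 4 ground terms available for substitution.
Each of z, y, x ranges independently over the available ground terms, and distinct assignments produce distinct instances.
Number of ground instances = 4^3 = 64.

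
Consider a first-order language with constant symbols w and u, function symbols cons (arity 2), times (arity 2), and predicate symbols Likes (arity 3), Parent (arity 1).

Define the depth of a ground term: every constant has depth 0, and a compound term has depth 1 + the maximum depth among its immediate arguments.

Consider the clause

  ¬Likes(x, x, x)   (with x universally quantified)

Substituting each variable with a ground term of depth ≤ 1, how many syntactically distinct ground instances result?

Ground terms of depth ≤ 1:
  Let N_k = |{terms of depth ≤ k}|. Then N_0 = 2 and N_k = 2 + N_{k-1}^2 + N_{k-1}^2 for k ≥ 1 (one summand per function symbol, arity giving the exponent).
  N_0 = 2
  N_1 = 2 + 2^2 + 2^2 = 10
  Explicitly: w, u, cons(w, w), cons(w, u), cons(u, w), cons(u, u), times(w, w), times(w, u), times(u, w), times(u, u).
So there are 10 ground terms available for substitution.
There is 1 variable to instantiate (x),  occurring in at least one literal, so different choices give different ground instances.
Number of ground instances = 10.

10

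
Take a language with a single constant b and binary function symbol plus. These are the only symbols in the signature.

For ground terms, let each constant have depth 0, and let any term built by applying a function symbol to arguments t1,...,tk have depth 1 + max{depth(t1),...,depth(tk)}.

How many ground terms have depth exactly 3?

Let N_k count ground terms of depth at most k. Each non-constant term of depth ≤ k is some function symbol applied to depth-≤(k−1) arguments, giving N_k = 1 + N_{k-1}^2.
N_0 = 1
N_1 = 1 + 1^2 = 2
N_2 = 1 + 2^2 = 5
N_3 = 1 + 5^2 = 26
Terms of depth exactly 3: N_3 − N_2 = 26 − 5 = 21.

21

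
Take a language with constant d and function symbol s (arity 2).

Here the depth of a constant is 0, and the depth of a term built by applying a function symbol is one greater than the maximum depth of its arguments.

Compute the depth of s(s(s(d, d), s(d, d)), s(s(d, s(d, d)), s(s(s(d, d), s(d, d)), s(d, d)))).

5

depth(s(d, d)) = 1 + max(0, 0) = 1
depth(s(s(d, d), s(d, d))) = 1 + max(1, 1) = 2
depth(s(d, s(d, d))) = 1 + max(0, 1) = 2
depth(s(s(s(d, d), s(d, d)), s(d, d))) = 1 + max(2, 1) = 3
depth(s(s(d, s(d, d)), s(s(s(d, d), s(d, d)), s(d, d)))) = 1 + max(2, 3) = 4
depth(s(s(s(d, d), s(d, d)), s(s(d, s(d, d)), s(s(s(d, d), s(d, d)), s(d, d))))) = 1 + max(2, 4) = 5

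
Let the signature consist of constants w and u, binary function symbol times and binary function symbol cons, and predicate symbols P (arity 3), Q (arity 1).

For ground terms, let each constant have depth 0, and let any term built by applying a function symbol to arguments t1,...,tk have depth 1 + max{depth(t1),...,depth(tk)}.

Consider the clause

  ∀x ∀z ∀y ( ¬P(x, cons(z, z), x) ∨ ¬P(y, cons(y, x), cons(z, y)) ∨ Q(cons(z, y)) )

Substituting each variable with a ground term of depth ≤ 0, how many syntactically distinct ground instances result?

Ground terms of depth ≤ 0:
  Write N_k for the number of ground terms of depth ≤ k. A term of depth ≤ k is either a constant or a function symbol applied to arguments of depth ≤ k−1, so N_k = 2 + N_{k-1}^2 + N_{k-1}^2.
  N_0 = 2
So there are 2 ground terms available for substitution.
Each of x, z, y ranges independently over the available ground terms, and distinct assignments produce distinct instances.
Number of ground instances = 2^3 = 8.

8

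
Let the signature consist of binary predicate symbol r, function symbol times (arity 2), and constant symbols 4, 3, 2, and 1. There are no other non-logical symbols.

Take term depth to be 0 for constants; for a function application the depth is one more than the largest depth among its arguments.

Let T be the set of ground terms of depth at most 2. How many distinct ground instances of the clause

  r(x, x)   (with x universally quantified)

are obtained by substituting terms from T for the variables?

Ground terms of depth ≤ 2:
  Let N_k count ground terms of depth at most k. Each non-constant term of depth ≤ k is some function symbol applied to depth-≤(k−1) arguments, giving N_k = 4 + N_{k-1}^2.
  N_0 = 4
  N_1 = 4 + 4^2 = 20
  N_2 = 4 + 20^2 = 404
So there are 404 ground terms available for substitution.
The variable x ranges independently over the available ground terms, and distinct assignments produce distinct instances.
Number of ground instances = 404.

404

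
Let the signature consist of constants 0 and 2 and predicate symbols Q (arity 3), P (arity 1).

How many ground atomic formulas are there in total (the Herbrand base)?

With no function symbols, the Herbrand universe is just the 2 constants.
Ground atoms per predicate: Q: 2^3 = 8, P: 2.
Herbrand base size = 8 + 2 = 10.

10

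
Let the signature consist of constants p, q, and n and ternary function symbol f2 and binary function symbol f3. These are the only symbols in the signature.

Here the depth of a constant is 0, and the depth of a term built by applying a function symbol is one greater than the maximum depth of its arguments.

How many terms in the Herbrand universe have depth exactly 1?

Let N_k count ground terms of depth at most k. Each non-constant term of depth ≤ k is some function symbol applied to depth-≤(k−1) arguments, giving N_k = 3 + N_{k-1}^3 + N_{k-1}^2.
N_0 = 3
N_1 = 3 + 3^3 + 3^2 = 39
Terms of depth exactly 1: N_1 − N_0 = 39 − 3 = 36.

36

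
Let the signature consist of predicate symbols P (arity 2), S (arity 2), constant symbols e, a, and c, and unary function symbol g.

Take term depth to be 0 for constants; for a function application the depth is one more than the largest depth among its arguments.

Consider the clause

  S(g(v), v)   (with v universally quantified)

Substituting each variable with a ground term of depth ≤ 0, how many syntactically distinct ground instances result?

Ground terms of depth ≤ 0:
  Let N_k = |{terms of depth ≤ k}|. Then N_0 = 3 and N_k = 3 + N_{k-1} for k ≥ 1 (one summand per function symbol, arity giving the exponent).
  N_0 = 3
So there are 3 ground terms available for substitution.
The variable v ranges independently over the available ground terms, and distinct assignments produce distinct instances.
Number of ground instances = 3.

3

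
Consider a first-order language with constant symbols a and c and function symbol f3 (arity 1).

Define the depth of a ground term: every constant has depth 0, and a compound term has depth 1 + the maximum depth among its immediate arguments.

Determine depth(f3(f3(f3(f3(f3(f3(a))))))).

6

depth(f3(a)) = 1 + depth(a) = 1 + 0 = 1
depth(f3(f3(a))) = 1 + depth(f3(a)) = 1 + 1 = 2
depth(f3(f3(f3(a)))) = 1 + depth(f3(f3(a))) = 1 + 2 = 3
depth(f3(f3(f3(f3(a))))) = 1 + depth(f3(f3(f3(a)))) = 1 + 3 = 4
depth(f3(f3(f3(f3(f3(a)))))) = 1 + depth(f3(f3(f3(f3(a))))) = 1 + 4 = 5
depth(f3(f3(f3(f3(f3(f3(a))))))) = 1 + depth(f3(f3(f3(f3(f3(a)))))) = 1 + 5 = 6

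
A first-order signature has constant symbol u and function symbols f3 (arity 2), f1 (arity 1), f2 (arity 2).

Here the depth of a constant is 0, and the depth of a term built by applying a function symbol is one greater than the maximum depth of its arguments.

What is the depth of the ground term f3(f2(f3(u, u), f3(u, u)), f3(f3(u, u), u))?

depth(f3(u, u)) = 1 + max(0, 0) = 1
depth(f2(f3(u, u), f3(u, u))) = 1 + max(1, 1) = 2
depth(f3(f3(u, u), u)) = 1 + max(1, 0) = 2
depth(f3(f2(f3(u, u), f3(u, u)), f3(f3(u, u), u))) = 1 + max(2, 2) = 3

3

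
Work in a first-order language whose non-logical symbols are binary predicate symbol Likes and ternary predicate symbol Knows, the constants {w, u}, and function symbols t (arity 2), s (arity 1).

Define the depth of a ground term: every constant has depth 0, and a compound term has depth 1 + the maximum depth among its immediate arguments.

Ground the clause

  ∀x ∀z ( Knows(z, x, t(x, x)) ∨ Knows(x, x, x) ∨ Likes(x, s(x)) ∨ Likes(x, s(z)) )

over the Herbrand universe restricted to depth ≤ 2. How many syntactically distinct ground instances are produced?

5476

Ground terms of depth ≤ 2:
  Let N_k count ground terms of depth at most k. Each non-constant term of depth ≤ k is some function symbol applied to depth-≤(k−1) arguments, giving N_k = 2 + N_{k-1}^2 + N_{k-1}.
  N_0 = 2
  N_1 = 2 + 2^2 + 2 = 8
  N_2 = 2 + 8^2 + 8 = 74
So there are 74 ground terms available for substitution.
There are 2 variables to instantiate (x, z), each occurring in at least one literal, so different choices give different ground instances.
Number of ground instances = 74^2 = 5476.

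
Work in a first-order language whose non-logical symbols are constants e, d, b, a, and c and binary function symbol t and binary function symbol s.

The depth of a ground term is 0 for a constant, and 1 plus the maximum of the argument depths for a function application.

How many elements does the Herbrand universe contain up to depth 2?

Let N_k count ground terms of depth at most k. Each non-constant term of depth ≤ k is some function symbol applied to depth-≤(k−1) arguments, giving N_k = 5 + N_{k-1}^2 + N_{k-1}^2.
N_0 = 5
N_1 = 5 + 5^2 + 5^2 = 55
N_2 = 5 + 55^2 + 55^2 = 6055

6055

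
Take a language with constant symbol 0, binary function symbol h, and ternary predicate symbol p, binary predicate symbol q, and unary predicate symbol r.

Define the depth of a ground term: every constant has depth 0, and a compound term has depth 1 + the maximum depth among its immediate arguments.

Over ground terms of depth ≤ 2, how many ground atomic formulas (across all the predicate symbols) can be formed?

155

First count ground terms of depth ≤ 2.
Let N_k = |{terms of depth ≤ k}|. Then N_0 = 1 and N_k = 1 + N_{k-1}^2 for k ≥ 1 (one summand per function symbol, arity giving the exponent).
N_0 = 1
N_1 = 1 + 1^2 = 2
N_2 = 1 + 2^2 = 5
Explicitly: 0, h(0, 0), h(0, h(0, 0)), h(h(0, 0), 0), h(h(0, 0), h(0, 0)).
So |H| = 5.
A ground atom is a predicate applied to a tuple of terms from H, so the count is the sum over predicates of |H|^arity:
  p: 5^3 = 125;  q: 5^2 = 25;  r: 5
Total ground atoms: 125 + 25 + 5 = 155.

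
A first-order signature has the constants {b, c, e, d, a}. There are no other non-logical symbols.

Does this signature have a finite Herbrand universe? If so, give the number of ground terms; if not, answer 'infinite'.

There are no function symbols, so every ground term is one of the 5 constants.
The Herbrand universe is {b, c, e, d, a}, which is finite with 5 elements.

5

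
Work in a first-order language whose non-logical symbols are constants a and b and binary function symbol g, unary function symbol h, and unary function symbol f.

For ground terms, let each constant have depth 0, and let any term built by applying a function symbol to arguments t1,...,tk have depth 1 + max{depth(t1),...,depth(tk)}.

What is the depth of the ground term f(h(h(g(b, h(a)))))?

depth(h(a)) = 1 + depth(a) = 1 + 0 = 1
depth(g(b, h(a))) = 1 + max(0, 1) = 2
depth(h(g(b, h(a)))) = 1 + depth(g(b, h(a))) = 1 + 2 = 3
depth(h(h(g(b, h(a))))) = 1 + depth(h(g(b, h(a)))) = 1 + 3 = 4
depth(f(h(h(g(b, h(a)))))) = 1 + depth(h(h(g(b, h(a))))) = 1 + 4 = 5

5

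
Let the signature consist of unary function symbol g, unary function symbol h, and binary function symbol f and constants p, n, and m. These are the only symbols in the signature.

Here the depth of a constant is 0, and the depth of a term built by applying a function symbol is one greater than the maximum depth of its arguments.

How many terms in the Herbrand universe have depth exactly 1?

15

If N_k denotes the number of depth-≤k ground terms, the 3 constants give N_0 = 3, and each function symbol of arity r contributes N_{k-1}^r new terms at level k: N_k = 3 + N_{k-1} + N_{k-1} + N_{k-1}^2.
N_0 = 3
N_1 = 3 + 3 + 3 + 3^2 = 18
Terms of depth exactly 1: N_1 − N_0 = 18 − 3 = 15.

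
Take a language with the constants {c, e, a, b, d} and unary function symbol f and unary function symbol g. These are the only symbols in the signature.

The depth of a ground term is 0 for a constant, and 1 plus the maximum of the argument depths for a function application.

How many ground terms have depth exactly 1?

10

Write N_k for the number of ground terms of depth ≤ k. A term of depth ≤ k is either a constant or a function symbol applied to arguments of depth ≤ k−1, so N_k = 5 + N_{k-1} + N_{k-1}.
N_0 = 5
N_1 = 5 + 5 + 5 = 15
Terms of depth exactly 1: N_1 − N_0 = 15 − 5 = 10.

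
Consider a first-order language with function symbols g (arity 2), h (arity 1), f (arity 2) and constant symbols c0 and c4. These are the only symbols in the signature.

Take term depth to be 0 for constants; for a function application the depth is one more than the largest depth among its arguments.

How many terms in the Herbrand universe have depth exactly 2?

290

If N_k denotes the number of depth-≤k ground terms, the 2 constants give N_0 = 2, and each function symbol of arity r contributes N_{k-1}^r new terms at level k: N_k = 2 + N_{k-1}^2 + N_{k-1} + N_{k-1}^2.
N_0 = 2
N_1 = 2 + 2^2 + 2 + 2^2 = 12
N_2 = 2 + 12^2 + 12 + 12^2 = 302
Terms of depth exactly 2: N_2 − N_1 = 302 − 12 = 290.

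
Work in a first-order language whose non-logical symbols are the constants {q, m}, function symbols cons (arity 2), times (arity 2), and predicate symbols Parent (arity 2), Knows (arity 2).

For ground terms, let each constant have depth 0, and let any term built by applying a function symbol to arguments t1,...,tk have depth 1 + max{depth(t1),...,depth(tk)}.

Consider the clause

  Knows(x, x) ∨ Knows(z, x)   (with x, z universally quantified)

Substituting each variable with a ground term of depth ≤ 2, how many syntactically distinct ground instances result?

40804

Ground terms of depth ≤ 2:
  Count level by level. With function symbols cons/2, times/2, the terms of depth ≤ k are the 2 constants together with each function applied to depth-≤(k−1) tuples, so N_k = 2 + N_{k-1}^2 + N_{k-1}^2.
  N_0 = 2
  N_1 = 2 + 2^2 + 2^2 = 10
  N_2 = 2 + 10^2 + 10^2 = 202
So there are 202 ground terms available for substitution.
There are 2 variables to instantiate (x, z), each occurring in at least one literal, so different choices give different ground instances.
Number of ground instances = 202^2 = 40804.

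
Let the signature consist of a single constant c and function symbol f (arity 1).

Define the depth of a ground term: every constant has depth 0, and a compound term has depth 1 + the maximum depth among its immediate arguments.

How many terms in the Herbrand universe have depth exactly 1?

Count level by level. With function symbols f/1, the terms of depth ≤ k are the 1 constant together with each function applied to depth-≤(k−1) tuples, so N_k = 1 + N_{k-1}.
N_0 = 1
N_1 = 1 + 1 = 2
Terms of depth exactly 1: N_1 − N_0 = 2 − 1 = 1.

1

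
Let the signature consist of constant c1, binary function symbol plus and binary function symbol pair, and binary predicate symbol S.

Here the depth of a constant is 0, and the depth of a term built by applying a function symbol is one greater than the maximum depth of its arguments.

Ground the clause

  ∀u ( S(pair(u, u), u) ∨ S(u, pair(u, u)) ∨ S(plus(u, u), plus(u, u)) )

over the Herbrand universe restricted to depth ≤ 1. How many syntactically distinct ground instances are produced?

3

Ground terms of depth ≤ 1:
  Let N_k count ground terms of depth at most k. Each non-constant term of depth ≤ k is some function symbol applied to depth-≤(k−1) arguments, giving N_k = 1 + N_{k-1}^2 + N_{k-1}^2.
  N_0 = 1
  N_1 = 1 + 1^2 + 1^2 = 3
So there are 3 ground terms available for substitution.
The clause has 1 distinct variable (u), which appears in the body. In the free term algebra distinct substitutions yield syntactically distinct ground instances.
Number of ground instances = 3.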